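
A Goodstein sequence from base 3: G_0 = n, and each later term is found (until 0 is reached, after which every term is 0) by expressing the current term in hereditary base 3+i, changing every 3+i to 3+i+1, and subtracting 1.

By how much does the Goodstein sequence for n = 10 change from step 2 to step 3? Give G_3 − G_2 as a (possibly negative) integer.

3

10 —HB3→ 3^2 + 1 —bump→ 4^2 + 1 = 17 —(−1)→ 16
16 —HB4→ 4^2 —bump→ 5^2 = 25 —(−1)→ 24
24 —HB5→ 4·5 + 4 —bump→ 4·6 + 4 = 28 —(−1)→ 27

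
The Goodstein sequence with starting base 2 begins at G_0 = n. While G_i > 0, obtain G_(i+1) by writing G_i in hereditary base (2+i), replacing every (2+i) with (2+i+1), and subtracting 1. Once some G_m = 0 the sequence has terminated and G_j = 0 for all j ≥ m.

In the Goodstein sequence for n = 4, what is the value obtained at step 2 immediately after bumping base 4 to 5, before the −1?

[0] 4 ≡ 2^2 (base 2). Lift 3: 27. −1: 26.
[1] 26 ≡ 2·3^2 + 2·3 + 2 (base 3). Lift 4: 42. −1: 41.

61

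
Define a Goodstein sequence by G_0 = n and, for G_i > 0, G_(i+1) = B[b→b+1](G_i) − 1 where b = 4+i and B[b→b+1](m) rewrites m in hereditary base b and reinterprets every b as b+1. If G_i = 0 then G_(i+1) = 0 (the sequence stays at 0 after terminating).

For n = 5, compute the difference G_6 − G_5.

5 —HB4→ 4 + 1 —bump→ 5 + 1 = 6 —(−1)→ 5
5 —HB5→ 5 —bump→ 6 = 6 —(−1)→ 5
5 —HB6→ 5 —bump→ 5 = 5 —(−1)→ 4
4 —HB7→ 4 —bump→ 4 = 4 —(−1)→ 3
3 —HB8→ 3 —bump→ 3 = 3 —(−1)→ 2
2 —HB9→ 2 —bump→ 2 = 2 —(−1)→ 1

-1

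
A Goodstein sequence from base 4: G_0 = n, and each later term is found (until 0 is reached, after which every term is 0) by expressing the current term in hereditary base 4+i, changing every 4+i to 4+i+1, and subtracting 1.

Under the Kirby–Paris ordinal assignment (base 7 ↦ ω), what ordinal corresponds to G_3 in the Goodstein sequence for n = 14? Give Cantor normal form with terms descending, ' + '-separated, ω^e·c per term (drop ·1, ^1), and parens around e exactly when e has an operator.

base 4: 14 = 3·4 + 2; at 5: 3·5 + 2 = 17; next = 16
base 5: 16 = 3·5 + 1; at 6: 3·6 + 1 = 19; next = 18
base 6: 18 = 3·6; at 7: 3·7 = 21; next = 20
base 7: 20 = 2·7 + 6; at 8: 2·8 + 6 = 22; next = 21

ω·2 + 6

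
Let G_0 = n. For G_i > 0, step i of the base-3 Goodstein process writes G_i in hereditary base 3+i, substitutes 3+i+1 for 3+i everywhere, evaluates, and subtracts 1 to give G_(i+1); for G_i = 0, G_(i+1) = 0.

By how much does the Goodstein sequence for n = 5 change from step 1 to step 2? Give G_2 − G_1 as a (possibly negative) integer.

0

[0] 5 ≡ 3 + 2 (base 3). Lift 4: 6. −1: 5.
[1] 5 ≡ 4 + 1 (base 4). Lift 5: 6. −1: 5.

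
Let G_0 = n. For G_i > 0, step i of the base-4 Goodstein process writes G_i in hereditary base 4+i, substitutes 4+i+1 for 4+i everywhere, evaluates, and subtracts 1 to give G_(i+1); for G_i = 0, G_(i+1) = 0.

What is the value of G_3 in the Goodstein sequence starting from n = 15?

21

[0] 15 ≡ 3·4 + 3 (base 4). Lift 5: 18. −1: 17.
[1] 17 ≡ 3·5 + 2 (base 5). Lift 6: 20. −1: 19.
[2] 19 ≡ 3·6 + 1 (base 6). Lift 7: 22. −1: 21.
[3] 21 ≡ 3·7 (base 7). Lift 8: 24. −1: 23.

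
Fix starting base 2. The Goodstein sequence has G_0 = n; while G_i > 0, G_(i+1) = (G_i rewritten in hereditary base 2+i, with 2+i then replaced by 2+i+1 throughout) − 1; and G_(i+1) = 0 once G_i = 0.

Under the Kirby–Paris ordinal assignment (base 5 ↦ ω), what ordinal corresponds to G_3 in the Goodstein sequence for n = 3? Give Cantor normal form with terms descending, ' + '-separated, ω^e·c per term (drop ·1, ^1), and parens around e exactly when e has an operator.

2

[0] 3 ≡ 2 + 1 (base 2). Lift 3: 4. −1: 3.
[1] 3 ≡ 3 (base 3). Lift 4: 4. −1: 3.
[2] 3 ≡ 3 (base 4). Lift 5: 3. −1: 2.
[3] 2 ≡ 2 (base 5). Lift 6: 2. −1: 1.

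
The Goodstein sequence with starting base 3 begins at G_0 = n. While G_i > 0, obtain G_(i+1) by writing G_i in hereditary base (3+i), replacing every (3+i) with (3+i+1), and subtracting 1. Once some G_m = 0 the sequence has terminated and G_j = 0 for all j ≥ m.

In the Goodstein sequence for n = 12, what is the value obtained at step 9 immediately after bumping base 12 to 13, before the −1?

G_0=12  [base 3] 3^2 + 3  →[3↦4]→  4^2 + 4 = 20  −1 ⇒ G_1=19
G_1=19  [base 4] 4^2 + 3  →[4↦5]→  5^2 + 3 = 28  −1 ⇒ G_2=27
G_2=27  [base 5] 5^2 + 2  →[5↦6]→  6^2 + 2 = 38  −1 ⇒ G_3=37
G_3=37  [base 6] 6^2 + 1  →[6↦7]→  7^2 + 1 = 50  −1 ⇒ G_4=49
G_4=49  [base 7] 7^2  →[7↦8]→  8^2 = 64  −1 ⇒ G_5=63
G_5=63  [base 8] 7·8 + 7  →[8↦9]→  7·9 + 7 = 70  −1 ⇒ G_6=69
G_6=69  [base 9] 7·9 + 6  →[9↦10]→  7·10 + 6 = 76  −1 ⇒ G_7=75
G_7=75  [base 10] 7·10 + 5  →[10↦11]→  7·11 + 5 = 82  −1 ⇒ G_8=81
G_8=81  [base 11] 7·11 + 4  →[11↦12]→  7·12 + 4 = 88  −1 ⇒ G_9=87

94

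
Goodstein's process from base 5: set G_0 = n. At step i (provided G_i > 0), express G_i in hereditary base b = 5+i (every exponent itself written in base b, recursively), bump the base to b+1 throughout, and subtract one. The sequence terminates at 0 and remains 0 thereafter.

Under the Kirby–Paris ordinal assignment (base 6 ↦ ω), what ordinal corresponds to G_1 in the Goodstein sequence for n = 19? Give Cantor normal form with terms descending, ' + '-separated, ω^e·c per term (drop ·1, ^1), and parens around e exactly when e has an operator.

base 5: 19 = 3·5 + 4; at 6: 3·6 + 4 = 22; next = 21
base 6: 21 = 3·6 + 3; at 7: 3·7 + 3 = 24; next = 23

ω·3 + 3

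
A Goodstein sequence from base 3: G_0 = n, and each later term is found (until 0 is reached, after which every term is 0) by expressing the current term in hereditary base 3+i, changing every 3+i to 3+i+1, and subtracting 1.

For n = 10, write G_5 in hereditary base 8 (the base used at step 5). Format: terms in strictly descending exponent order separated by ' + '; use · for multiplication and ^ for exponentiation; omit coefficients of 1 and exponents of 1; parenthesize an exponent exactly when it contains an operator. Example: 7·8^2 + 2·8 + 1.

(0) 10|_3 = 3^2 + 1 ↦ 4^2 + 1|_4 = 17 ⇒ 16
(1) 16|_4 = 4^2 ↦ 5^2|_5 = 25 ⇒ 24
(2) 24|_5 = 4·5 + 4 ↦ 4·6 + 4|_6 = 28 ⇒ 27
(3) 27|_6 = 4·6 + 3 ↦ 4·7 + 3|_7 = 31 ⇒ 30
(4) 30|_7 = 4·7 + 2 ↦ 4·8 + 2|_8 = 34 ⇒ 33

4·8 + 1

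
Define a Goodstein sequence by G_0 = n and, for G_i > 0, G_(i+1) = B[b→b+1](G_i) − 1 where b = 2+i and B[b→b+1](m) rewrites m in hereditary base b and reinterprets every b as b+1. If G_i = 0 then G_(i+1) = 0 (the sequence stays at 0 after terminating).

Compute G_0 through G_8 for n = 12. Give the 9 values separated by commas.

12, 107, 1065, 15685, 280019, 5764910, 134217867, 3486784574, 100000000211

(0) 12|_2 = 2^(2 + 1) + 2^2 ↦ 3^(3 + 1) + 3^3|_3 = 108 ⇒ 107
(1) 107|_3 = 3^(3 + 1) + 2·3^2 + 2·3 + 2 ↦ 4^(4 + 1) + 2·4^2 + 2·4 + 2|_4 = 1066 ⇒ 1065
(2) 1065|_4 = 4^(4 + 1) + 2·4^2 + 2·4 + 1 ↦ 5^(5 + 1) + 2·5^2 + 2·5 + 1|_5 = 15686 ⇒ 15685
(3) 15685|_5 = 5^(5 + 1) + 2·5^2 + 2·5 ↦ 6^(6 + 1) + 2·6^2 + 2·6|_6 = 280020 ⇒ 280019
(4) 280019|_6 = 6^(6 + 1) + 2·6^2 + 6 + 5 ↦ 7^(7 + 1) + 2·7^2 + 7 + 5|_7 = 5764911 ⇒ 5764910
(5) 5764910|_7 = 7^(7 + 1) + 2·7^2 + 7 + 4 ↦ 8^(8 + 1) + 2·8^2 + 8 + 4|_8 = 134217868 ⇒ 134217867
(6) 134217867|_8 = 8^(8 + 1) + 2·8^2 + 8 + 3 ↦ 9^(9 + 1) + 2·9^2 + 9 + 3|_9 = 3486784575 ⇒ 3486784574
(7) 3486784574|_9 = 9^(9 + 1) + 2·9^2 + 9 + 2 ↦ 10^(10 + 1) + 2·10^2 + 10 + 2|_10 = 100000000212 ⇒ 100000000211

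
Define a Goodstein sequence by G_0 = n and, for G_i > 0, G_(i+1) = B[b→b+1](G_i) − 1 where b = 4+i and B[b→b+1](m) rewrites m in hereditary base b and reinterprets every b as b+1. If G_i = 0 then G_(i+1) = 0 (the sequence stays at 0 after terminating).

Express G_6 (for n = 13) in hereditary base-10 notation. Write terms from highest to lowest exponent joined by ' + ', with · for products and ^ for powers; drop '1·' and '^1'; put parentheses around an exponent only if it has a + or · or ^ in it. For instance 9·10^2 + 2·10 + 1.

base 4: 13 = 3·4 + 1; at 5: 3·5 + 1 = 16; next = 15
base 5: 15 = 3·5; at 6: 3·6 = 18; next = 17
base 6: 17 = 2·6 + 5; at 7: 2·7 + 5 = 19; next = 18
base 7: 18 = 2·7 + 4; at 8: 2·8 + 4 = 20; next = 19
base 8: 19 = 2·8 + 3; at 9: 2·9 + 3 = 21; next = 20
base 9: 20 = 2·9 + 2; at 10: 2·10 + 2 = 22; next = 21
base 10: 21 = 2·10 + 1; at 11: 2·11 + 1 = 23; next = 22

2·10 + 1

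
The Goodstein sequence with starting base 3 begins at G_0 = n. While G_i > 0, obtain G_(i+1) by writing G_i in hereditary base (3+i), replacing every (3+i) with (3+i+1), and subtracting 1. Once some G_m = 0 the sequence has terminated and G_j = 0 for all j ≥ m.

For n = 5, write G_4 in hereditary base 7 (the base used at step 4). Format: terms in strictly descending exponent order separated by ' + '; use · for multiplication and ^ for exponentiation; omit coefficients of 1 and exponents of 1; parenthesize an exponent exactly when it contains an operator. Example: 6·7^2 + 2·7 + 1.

i=0: 5 = 3 + 2 (b=3); 3→4: 4 + 2 = 6; 6−1 = 5
i=1: 5 = 4 + 1 (b=4); 4→5: 5 + 1 = 6; 6−1 = 5
i=2: 5 = 5 (b=5); 5→6: 6 = 6; 6−1 = 5
i=3: 5 = 5 (b=6); 6→7: 5 = 5; 5−1 = 4
i=4: 4 = 4 (b=7); 7→8: 4 = 4; 4−1 = 3

4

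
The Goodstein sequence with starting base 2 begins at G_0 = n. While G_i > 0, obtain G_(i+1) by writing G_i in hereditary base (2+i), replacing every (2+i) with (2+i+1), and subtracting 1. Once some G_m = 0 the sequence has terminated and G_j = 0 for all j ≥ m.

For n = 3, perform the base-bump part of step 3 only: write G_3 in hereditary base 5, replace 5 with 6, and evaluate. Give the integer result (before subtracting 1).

2

step 0: 3 = 2 + 1; sub 3 for 2: 3 + 1; = 4; G_1 = 4−1 = 3
step 1: 3 = 3; sub 4 for 3: 4; = 4; G_2 = 4−1 = 3
step 2: 3 = 3; sub 5 for 4: 3; = 3; G_3 = 3−1 = 2
step 3: 2 = 2; sub 6 for 5: 2; = 2; G_4 = 2−1 = 1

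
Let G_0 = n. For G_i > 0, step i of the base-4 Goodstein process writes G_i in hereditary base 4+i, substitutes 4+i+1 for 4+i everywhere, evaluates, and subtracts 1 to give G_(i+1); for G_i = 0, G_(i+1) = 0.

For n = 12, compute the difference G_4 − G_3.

step 0: 12 = 3·4; sub 5 for 4: 3·5; = 15; G_1 = 15−1 = 14
step 1: 14 = 2·5 + 4; sub 6 for 5: 2·6 + 4; = 16; G_2 = 16−1 = 15
step 2: 15 = 2·6 + 3; sub 7 for 6: 2·7 + 3; = 17; G_3 = 17−1 = 16
step 3: 16 = 2·7 + 2; sub 8 for 7: 2·8 + 2; = 18; G_4 = 18−1 = 17

1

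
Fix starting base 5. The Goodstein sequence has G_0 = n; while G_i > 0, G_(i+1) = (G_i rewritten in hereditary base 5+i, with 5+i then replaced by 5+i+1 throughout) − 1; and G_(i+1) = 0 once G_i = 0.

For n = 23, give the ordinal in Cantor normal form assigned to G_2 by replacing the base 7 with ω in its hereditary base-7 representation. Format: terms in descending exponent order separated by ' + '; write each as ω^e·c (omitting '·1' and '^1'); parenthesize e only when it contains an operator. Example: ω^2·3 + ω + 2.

ω·4 + 1

step 0: 23 = 4·5 + 3; sub 6 for 5: 4·6 + 3; = 27; G_1 = 27−1 = 26
step 1: 26 = 4·6 + 2; sub 7 for 6: 4·7 + 2; = 30; G_2 = 30−1 = 29
step 2: 29 = 4·7 + 1; sub 8 for 7: 4·8 + 1; = 33; G_3 = 33−1 = 32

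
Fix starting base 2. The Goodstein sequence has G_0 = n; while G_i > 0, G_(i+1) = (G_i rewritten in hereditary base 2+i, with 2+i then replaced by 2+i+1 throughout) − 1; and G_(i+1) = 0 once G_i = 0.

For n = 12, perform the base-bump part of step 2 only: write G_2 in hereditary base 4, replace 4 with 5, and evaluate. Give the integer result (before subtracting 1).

12 —HB2→ 2^(2 + 1) + 2^2 —bump→ 3^(3 + 1) + 3^3 = 108 —(−1)→ 107
107 —HB3→ 3^(3 + 1) + 2·3^2 + 2·3 + 2 —bump→ 4^(4 + 1) + 2·4^2 + 2·4 + 2 = 1066 —(−1)→ 1065
1065 —HB4→ 4^(4 + 1) + 2·4^2 + 2·4 + 1 —bump→ 5^(5 + 1) + 2·5^2 + 2·5 + 1 = 15686 —(−1)→ 15685

15686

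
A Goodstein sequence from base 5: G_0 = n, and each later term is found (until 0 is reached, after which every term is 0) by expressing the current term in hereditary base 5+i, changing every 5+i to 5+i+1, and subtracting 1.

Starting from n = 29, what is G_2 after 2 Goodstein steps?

i=0: 29 = 5^2 + 4 (b=5); 5→6: 6^2 + 4 = 40; 40−1 = 39
i=1: 39 = 6^2 + 3 (b=6); 6→7: 7^2 + 3 = 52; 52−1 = 51
i=2: 51 = 7^2 + 2 (b=7); 7→8: 8^2 + 2 = 66; 66−1 = 65

51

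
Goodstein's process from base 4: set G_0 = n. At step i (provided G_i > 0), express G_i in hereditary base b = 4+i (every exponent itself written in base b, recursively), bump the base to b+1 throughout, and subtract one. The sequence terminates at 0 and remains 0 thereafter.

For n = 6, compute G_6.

3

i=0: 6 = 4 + 2 (b=4); 4→5: 5 + 2 = 7; 7−1 = 6
i=1: 6 = 5 + 1 (b=5); 5→6: 6 + 1 = 7; 7−1 = 6
i=2: 6 = 6 (b=6); 6→7: 7 = 7; 7−1 = 6
i=3: 6 = 6 (b=7); 7→8: 6 = 6; 6−1 = 5
i=4: 5 = 5 (b=8); 8→9: 5 = 5; 5−1 = 4
i=5: 4 = 4 (b=9); 9→10: 4 = 4; 4−1 = 3
i=6: 3 = 3 (b=10); 10→11: 3 = 3; 3−1 = 2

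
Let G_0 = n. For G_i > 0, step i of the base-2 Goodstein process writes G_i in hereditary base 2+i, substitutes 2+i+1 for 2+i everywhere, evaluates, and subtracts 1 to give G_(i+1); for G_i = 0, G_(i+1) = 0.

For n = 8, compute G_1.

[0] 8 ≡ 2^(2 + 1) (base 2). Lift 3: 81. −1: 80.
[1] 80 ≡ 2·3^3 + 2·3^2 + 2·3 + 2 (base 3). Lift 4: 554. −1: 553.

80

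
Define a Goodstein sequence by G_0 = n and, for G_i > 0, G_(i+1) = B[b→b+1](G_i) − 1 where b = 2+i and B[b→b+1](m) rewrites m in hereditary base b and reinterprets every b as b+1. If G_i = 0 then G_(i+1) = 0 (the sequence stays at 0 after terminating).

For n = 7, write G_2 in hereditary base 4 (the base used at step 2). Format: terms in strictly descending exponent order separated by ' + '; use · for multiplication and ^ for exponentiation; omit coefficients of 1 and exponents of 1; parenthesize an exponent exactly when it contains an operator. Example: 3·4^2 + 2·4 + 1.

(0) 7|_2 = 2^2 + 2 + 1 ↦ 3^3 + 3 + 1|_3 = 31 ⇒ 30
(1) 30|_3 = 3^3 + 3 ↦ 4^4 + 4|_4 = 260 ⇒ 259
(2) 259|_4 = 4^4 + 3 ↦ 5^5 + 3|_5 = 3128 ⇒ 3127

4^4 + 3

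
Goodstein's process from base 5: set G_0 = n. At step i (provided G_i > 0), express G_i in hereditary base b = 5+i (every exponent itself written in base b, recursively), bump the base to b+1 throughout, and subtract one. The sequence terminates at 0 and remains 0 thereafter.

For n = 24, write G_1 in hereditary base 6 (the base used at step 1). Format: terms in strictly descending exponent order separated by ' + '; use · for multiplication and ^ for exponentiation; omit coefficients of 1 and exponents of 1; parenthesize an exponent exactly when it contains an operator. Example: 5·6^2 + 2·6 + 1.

(0) 24|_5 = 4·5 + 4 ↦ 4·6 + 4|_6 = 28 ⇒ 27
(1) 27|_6 = 4·6 + 3 ↦ 4·7 + 3|_7 = 31 ⇒ 30

4·6 + 3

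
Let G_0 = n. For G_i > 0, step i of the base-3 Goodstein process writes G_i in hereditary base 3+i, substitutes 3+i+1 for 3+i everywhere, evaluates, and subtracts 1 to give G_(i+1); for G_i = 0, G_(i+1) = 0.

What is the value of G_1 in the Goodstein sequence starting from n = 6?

7

6 —HB3→ 2·3 —bump→ 2·4 = 8 —(−1)→ 7
7 —HB4→ 4 + 3 —bump→ 5 + 3 = 8 —(−1)→ 7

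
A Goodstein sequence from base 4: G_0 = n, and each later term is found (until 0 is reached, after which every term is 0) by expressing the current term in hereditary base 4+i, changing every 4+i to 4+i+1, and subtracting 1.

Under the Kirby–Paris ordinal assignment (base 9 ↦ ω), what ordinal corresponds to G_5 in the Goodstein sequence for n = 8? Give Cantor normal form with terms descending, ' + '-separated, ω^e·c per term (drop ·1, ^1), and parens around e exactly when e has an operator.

ω

base 4: 8 = 2·4; at 5: 2·5 = 10; next = 9
base 5: 9 = 5 + 4; at 6: 6 + 4 = 10; next = 9
base 6: 9 = 6 + 3; at 7: 7 + 3 = 10; next = 9
base 7: 9 = 7 + 2; at 8: 8 + 2 = 10; next = 9
base 8: 9 = 8 + 1; at 9: 9 + 1 = 10; next = 9
base 9: 9 = 9; at 10: 10 = 10; next = 9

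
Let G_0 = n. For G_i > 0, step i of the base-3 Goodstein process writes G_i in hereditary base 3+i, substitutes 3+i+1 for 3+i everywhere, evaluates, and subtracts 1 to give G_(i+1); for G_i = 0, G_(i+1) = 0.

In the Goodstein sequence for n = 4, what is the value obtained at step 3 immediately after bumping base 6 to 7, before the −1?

3

i=0: 4 = 3 + 1 (b=3); 3→4: 4 + 1 = 5; 5−1 = 4
i=1: 4 = 4 (b=4); 4→5: 5 = 5; 5−1 = 4
i=2: 4 = 4 (b=5); 5→6: 4 = 4; 4−1 = 3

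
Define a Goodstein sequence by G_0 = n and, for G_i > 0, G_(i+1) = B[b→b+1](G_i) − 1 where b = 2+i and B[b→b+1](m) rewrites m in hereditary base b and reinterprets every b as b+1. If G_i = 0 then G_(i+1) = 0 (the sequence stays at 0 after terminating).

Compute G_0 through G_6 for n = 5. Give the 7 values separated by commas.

step 0: 5 = 2^2 + 1; sub 3 for 2: 3^3 + 1; = 28; G_1 = 28−1 = 27
step 1: 27 = 3^3; sub 4 for 3: 4^4; = 256; G_2 = 256−1 = 255
step 2: 255 = 3·4^3 + 3·4^2 + 3·4 + 3; sub 5 for 4: 3·5^3 + 3·5^2 + 3·5 + 3; = 468; G_3 = 468−1 = 467
step 3: 467 = 3·5^3 + 3·5^2 + 3·5 + 2; sub 6 for 5: 3·6^3 + 3·6^2 + 3·6 + 2; = 776; G_4 = 776−1 = 775
step 4: 775 = 3·6^3 + 3·6^2 + 3·6 + 1; sub 7 for 6: 3·7^3 + 3·7^2 + 3·7 + 1; = 1198; G_5 = 1198−1 = 1197
step 5: 1197 = 3·7^3 + 3·7^2 + 3·7; sub 8 for 7: 3·8^3 + 3·8^2 + 3·8; = 1752; G_6 = 1752−1 = 1751

5, 27, 255, 467, 775, 1197, 1751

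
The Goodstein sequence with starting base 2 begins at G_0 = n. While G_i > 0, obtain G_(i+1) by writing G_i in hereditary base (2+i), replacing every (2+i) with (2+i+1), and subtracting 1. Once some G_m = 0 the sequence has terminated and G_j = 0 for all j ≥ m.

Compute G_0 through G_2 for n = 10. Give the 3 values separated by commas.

10, 83, 1025

i=0: 10 = 2^(2 + 1) + 2 (b=2); 2→3: 3^(3 + 1) + 3 = 84; 84−1 = 83
i=1: 83 = 3^(3 + 1) + 2 (b=3); 3→4: 4^(4 + 1) + 2 = 1026; 1026−1 = 1025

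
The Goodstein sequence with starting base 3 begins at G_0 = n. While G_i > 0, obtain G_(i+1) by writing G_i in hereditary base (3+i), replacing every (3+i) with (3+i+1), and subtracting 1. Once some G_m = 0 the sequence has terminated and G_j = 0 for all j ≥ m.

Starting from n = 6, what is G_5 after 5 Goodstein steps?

base 3: 6 = 2·3; at 4: 2·4 = 8; next = 7
base 4: 7 = 4 + 3; at 5: 5 + 3 = 8; next = 7
base 5: 7 = 5 + 2; at 6: 6 + 2 = 8; next = 7
base 6: 7 = 6 + 1; at 7: 7 + 1 = 8; next = 7
base 7: 7 = 7; at 8: 8 = 8; next = 7
base 8: 7 = 7; at 9: 7 = 7; next = 6

7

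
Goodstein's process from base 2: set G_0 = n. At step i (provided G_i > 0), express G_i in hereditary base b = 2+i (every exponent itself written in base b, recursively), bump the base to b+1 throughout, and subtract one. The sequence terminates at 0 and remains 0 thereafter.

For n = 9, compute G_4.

i=0: 9 = 2^(2 + 1) + 1 (b=2); 2→3: 3^(3 + 1) + 1 = 82; 82−1 = 81
i=1: 81 = 3^(3 + 1) (b=3); 3→4: 4^(4 + 1) = 1024; 1024−1 = 1023
i=2: 1023 = 3·4^4 + 3·4^3 + 3·4^2 + 3·4 + 3 (b=4); 4→5: 3·5^5 + 3·5^3 + 3·5^2 + 3·5 + 3 = 9843; 9843−1 = 9842
i=3: 9842 = 3·5^5 + 3·5^3 + 3·5^2 + 3·5 + 2 (b=5); 5→6: 3·6^6 + 3·6^3 + 3·6^2 + 3·6 + 2 = 140744; 140744−1 = 140743
i=4: 140743 = 3·6^6 + 3·6^3 + 3·6^2 + 3·6 + 1 (b=6); 6→7: 3·7^7 + 3·7^3 + 3·7^2 + 3·7 + 1 = 2471827; 2471827−1 = 2471826

140743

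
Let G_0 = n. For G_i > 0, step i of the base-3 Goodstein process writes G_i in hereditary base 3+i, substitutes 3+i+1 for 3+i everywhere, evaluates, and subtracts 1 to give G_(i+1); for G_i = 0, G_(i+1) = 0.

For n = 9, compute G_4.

21

step 0: 9 = 3^2; sub 4 for 3: 4^2; = 16; G_1 = 16−1 = 15
step 1: 15 = 3·4 + 3; sub 5 for 4: 3·5 + 3; = 18; G_2 = 18−1 = 17
step 2: 17 = 3·5 + 2; sub 6 for 5: 3·6 + 2; = 20; G_3 = 20−1 = 19
step 3: 19 = 3·6 + 1; sub 7 for 6: 3·7 + 1; = 22; G_4 = 22−1 = 21
step 4: 21 = 3·7; sub 8 for 7: 3·8; = 24; G_5 = 24−1 = 23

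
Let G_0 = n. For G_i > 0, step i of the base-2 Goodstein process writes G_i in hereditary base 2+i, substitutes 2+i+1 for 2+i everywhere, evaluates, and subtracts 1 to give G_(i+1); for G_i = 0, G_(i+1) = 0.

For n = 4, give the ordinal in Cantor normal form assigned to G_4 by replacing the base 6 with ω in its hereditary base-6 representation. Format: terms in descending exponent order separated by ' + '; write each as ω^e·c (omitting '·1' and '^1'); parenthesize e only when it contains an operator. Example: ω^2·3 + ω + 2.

ω^2·2 + ω + 5

base 2: 4 = 2^2; at 3: 3^3 = 27; next = 26
base 3: 26 = 2·3^2 + 2·3 + 2; at 4: 2·4^2 + 2·4 + 2 = 42; next = 41
base 4: 41 = 2·4^2 + 2·4 + 1; at 5: 2·5^2 + 2·5 + 1 = 61; next = 60
base 5: 60 = 2·5^2 + 2·5; at 6: 2·6^2 + 2·6 = 84; next = 83
base 6: 83 = 2·6^2 + 6 + 5; at 7: 2·7^2 + 7 + 5 = 110; next = 109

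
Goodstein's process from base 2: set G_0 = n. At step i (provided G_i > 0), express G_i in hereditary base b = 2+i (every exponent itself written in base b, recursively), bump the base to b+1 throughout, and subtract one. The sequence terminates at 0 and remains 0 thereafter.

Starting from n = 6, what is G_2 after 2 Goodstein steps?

257

i=0: 6 = 2^2 + 2 (b=2); 2→3: 3^3 + 3 = 30; 30−1 = 29
i=1: 29 = 3^3 + 2 (b=3); 3→4: 4^4 + 2 = 258; 258−1 = 257
i=2: 257 = 4^4 + 1 (b=4); 4→5: 5^5 + 1 = 3126; 3126−1 = 3125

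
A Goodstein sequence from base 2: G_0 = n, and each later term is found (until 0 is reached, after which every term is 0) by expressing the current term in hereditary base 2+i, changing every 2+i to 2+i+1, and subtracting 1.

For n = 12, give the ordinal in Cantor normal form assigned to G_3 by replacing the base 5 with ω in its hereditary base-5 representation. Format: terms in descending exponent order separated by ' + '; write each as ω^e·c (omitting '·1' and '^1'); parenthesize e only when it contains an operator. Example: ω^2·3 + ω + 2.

(0) 12|_2 = 2^(2 + 1) + 2^2 ↦ 3^(3 + 1) + 3^3|_3 = 108 ⇒ 107
(1) 107|_3 = 3^(3 + 1) + 2·3^2 + 2·3 + 2 ↦ 4^(4 + 1) + 2·4^2 + 2·4 + 2|_4 = 1066 ⇒ 1065
(2) 1065|_4 = 4^(4 + 1) + 2·4^2 + 2·4 + 1 ↦ 5^(5 + 1) + 2·5^2 + 2·5 + 1|_5 = 15686 ⇒ 15685
(3) 15685|_5 = 5^(5 + 1) + 2·5^2 + 2·5 ↦ 6^(6 + 1) + 2·6^2 + 2·6|_6 = 280020 ⇒ 280019

ω^(ω + 1) + ω^2·2 + ω·2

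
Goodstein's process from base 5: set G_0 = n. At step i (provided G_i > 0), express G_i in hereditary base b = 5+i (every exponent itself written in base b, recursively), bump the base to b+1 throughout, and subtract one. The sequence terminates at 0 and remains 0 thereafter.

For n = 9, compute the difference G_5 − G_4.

0

G_0 = 9. HB_5(9) = 5 + 4. Bump = 10. G_1 = 9.
G_1 = 9. HB_6(9) = 6 + 3. Bump = 10. G_2 = 9.
G_2 = 9. HB_7(9) = 7 + 2. Bump = 10. G_3 = 9.
G_3 = 9. HB_8(9) = 8 + 1. Bump = 10. G_4 = 9.
G_4 = 9. HB_9(9) = 9. Bump = 10. G_5 = 9.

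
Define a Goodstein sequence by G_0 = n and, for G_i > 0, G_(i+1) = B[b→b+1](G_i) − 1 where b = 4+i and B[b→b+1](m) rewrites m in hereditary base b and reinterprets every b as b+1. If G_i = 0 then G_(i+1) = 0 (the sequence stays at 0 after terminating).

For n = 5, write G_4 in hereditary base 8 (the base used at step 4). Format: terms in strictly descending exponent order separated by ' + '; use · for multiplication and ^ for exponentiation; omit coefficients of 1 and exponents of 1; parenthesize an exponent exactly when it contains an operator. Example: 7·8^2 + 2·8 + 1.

G_0 = 5. HB_4(5) = 4 + 1. Bump = 6. G_1 = 5.
G_1 = 5. HB_5(5) = 5. Bump = 6. G_2 = 5.
G_2 = 5. HB_6(5) = 5. Bump = 5. G_3 = 4.
G_3 = 4. HB_7(4) = 4. Bump = 4. G_4 = 3.
G_4 = 3. HB_8(3) = 3. Bump = 3. G_5 = 2.

3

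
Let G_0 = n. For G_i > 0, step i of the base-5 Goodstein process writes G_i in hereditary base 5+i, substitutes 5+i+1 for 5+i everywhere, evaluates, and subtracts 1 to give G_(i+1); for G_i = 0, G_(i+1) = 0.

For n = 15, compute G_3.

G_0 = 15. HB_5(15) = 3·5. Bump = 18. G_1 = 17.
G_1 = 17. HB_6(17) = 2·6 + 5. Bump = 19. G_2 = 18.
G_2 = 18. HB_7(18) = 2·7 + 4. Bump = 20. G_3 = 19.

19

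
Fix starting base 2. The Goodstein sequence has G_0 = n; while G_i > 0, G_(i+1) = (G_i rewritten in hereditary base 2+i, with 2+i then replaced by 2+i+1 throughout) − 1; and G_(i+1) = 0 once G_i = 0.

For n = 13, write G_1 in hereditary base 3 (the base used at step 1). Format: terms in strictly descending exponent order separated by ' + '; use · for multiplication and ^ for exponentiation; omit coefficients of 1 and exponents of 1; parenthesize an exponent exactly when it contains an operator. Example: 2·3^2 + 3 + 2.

3^(3 + 1) + 3^3

13 —HB2→ 2^(2 + 1) + 2^2 + 1 —bump→ 3^(3 + 1) + 3^3 + 1 = 109 —(−1)→ 108
108 —HB3→ 3^(3 + 1) + 3^3 —bump→ 4^(4 + 1) + 4^4 = 1280 —(−1)→ 1279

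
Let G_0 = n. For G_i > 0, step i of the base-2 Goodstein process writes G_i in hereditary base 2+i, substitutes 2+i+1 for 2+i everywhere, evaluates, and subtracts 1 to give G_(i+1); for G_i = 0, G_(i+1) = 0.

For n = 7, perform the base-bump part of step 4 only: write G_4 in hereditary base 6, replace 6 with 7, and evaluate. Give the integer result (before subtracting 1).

[0] 7 ≡ 2^2 + 2 + 1 (base 2). Lift 3: 31. −1: 30.
[1] 30 ≡ 3^3 + 3 (base 3). Lift 4: 260. −1: 259.
[2] 259 ≡ 4^4 + 3 (base 4). Lift 5: 3128. −1: 3127.
[3] 3127 ≡ 5^5 + 2 (base 5). Lift 6: 46658. −1: 46657.
[4] 46657 ≡ 6^6 + 1 (base 6). Lift 7: 823544. −1: 823543.

823544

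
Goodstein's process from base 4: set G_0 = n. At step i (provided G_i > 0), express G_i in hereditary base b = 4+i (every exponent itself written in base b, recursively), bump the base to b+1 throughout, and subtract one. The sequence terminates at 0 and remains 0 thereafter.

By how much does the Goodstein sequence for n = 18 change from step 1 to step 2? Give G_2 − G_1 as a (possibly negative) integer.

[0] 18 ≡ 4^2 + 2 (base 4). Lift 5: 27. −1: 26.
[1] 26 ≡ 5^2 + 1 (base 5). Lift 6: 37. −1: 36.

10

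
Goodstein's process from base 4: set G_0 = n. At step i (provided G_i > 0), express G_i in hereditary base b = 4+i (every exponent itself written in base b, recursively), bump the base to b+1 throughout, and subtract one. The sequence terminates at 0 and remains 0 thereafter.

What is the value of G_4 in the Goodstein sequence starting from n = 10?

step 0: 10 = 2·4 + 2; sub 5 for 4: 2·5 + 2; = 12; G_1 = 12−1 = 11
step 1: 11 = 2·5 + 1; sub 6 for 5: 2·6 + 1; = 13; G_2 = 13−1 = 12
step 2: 12 = 2·6; sub 7 for 6: 2·7; = 14; G_3 = 14−1 = 13
step 3: 13 = 7 + 6; sub 8 for 7: 8 + 6; = 14; G_4 = 14−1 = 13
step 4: 13 = 8 + 5; sub 9 for 8: 9 + 5; = 14; G_5 = 14−1 = 13

13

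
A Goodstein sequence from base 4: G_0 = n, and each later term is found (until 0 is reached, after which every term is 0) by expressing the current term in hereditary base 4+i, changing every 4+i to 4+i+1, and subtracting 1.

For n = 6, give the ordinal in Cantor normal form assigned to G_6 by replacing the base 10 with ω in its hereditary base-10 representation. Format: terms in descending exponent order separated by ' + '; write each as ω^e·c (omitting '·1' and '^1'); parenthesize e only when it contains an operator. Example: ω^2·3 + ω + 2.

(0) 6|_4 = 4 + 2 ↦ 5 + 2|_5 = 7 ⇒ 6
(1) 6|_5 = 5 + 1 ↦ 6 + 1|_6 = 7 ⇒ 6
(2) 6|_6 = 6 ↦ 7|_7 = 7 ⇒ 6
(3) 6|_7 = 6 ↦ 6|_8 = 6 ⇒ 5
(4) 5|_8 = 5 ↦ 5|_9 = 5 ⇒ 4
(5) 4|_9 = 4 ↦ 4|_10 = 4 ⇒ 3
(6) 3|_10 = 3 ↦ 3|_11 = 3 ⇒ 2

3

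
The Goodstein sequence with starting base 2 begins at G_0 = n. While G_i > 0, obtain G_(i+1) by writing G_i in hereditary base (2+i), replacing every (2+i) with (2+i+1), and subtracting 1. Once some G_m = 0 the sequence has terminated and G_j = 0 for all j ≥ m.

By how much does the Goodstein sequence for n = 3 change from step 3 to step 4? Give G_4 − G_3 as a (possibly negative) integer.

-1

G_0=3  [base 2] 2 + 1  →[2↦3]→  3 + 1 = 4  −1 ⇒ G_1=3
G_1=3  [base 3] 3  →[3↦4]→  4 = 4  −1 ⇒ G_2=3
G_2=3  [base 4] 3  →[4↦5]→  3 = 3  −1 ⇒ G_3=2
G_3=2  [base 5] 2  →[5↦6]→  2 = 2  −1 ⇒ G_4=1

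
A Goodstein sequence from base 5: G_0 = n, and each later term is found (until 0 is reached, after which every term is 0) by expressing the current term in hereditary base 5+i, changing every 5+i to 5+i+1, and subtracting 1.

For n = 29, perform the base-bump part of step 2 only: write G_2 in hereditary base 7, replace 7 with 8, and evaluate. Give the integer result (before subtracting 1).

66

i=0: 29 = 5^2 + 4 (b=5); 5→6: 6^2 + 4 = 40; 40−1 = 39
i=1: 39 = 6^2 + 3 (b=6); 6→7: 7^2 + 3 = 52; 52−1 = 51
i=2: 51 = 7^2 + 2 (b=7); 7→8: 8^2 + 2 = 66; 66−1 = 65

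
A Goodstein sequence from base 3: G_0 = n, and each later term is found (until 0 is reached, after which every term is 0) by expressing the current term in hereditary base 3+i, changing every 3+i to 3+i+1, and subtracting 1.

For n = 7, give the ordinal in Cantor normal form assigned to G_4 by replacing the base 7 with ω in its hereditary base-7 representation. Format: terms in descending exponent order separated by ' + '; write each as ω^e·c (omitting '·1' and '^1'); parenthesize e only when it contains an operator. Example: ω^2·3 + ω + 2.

i=0: 7 = 2·3 + 1 (b=3); 3→4: 2·4 + 1 = 9; 9−1 = 8
i=1: 8 = 2·4 (b=4); 4→5: 2·5 = 10; 10−1 = 9
i=2: 9 = 5 + 4 (b=5); 5→6: 6 + 4 = 10; 10−1 = 9
i=3: 9 = 6 + 3 (b=6); 6→7: 7 + 3 = 10; 10−1 = 9

ω + 2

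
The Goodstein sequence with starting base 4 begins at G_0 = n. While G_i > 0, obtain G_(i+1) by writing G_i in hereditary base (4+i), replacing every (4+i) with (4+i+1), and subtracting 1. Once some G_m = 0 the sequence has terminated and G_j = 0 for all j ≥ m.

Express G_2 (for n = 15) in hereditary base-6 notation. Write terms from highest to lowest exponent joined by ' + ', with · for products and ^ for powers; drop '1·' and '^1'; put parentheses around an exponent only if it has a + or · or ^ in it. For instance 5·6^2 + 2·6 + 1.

3·6 + 1

(0) 15|_4 = 3·4 + 3 ↦ 3·5 + 3|_5 = 18 ⇒ 17
(1) 17|_5 = 3·5 + 2 ↦ 3·6 + 2|_6 = 20 ⇒ 19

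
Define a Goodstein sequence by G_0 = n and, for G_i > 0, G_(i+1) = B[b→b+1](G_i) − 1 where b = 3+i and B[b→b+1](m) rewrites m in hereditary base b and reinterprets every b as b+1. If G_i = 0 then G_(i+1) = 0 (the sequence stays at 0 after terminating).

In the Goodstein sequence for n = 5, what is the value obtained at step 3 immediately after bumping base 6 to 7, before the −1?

[0] 5 ≡ 3 + 2 (base 3). Lift 4: 6. −1: 5.
[1] 5 ≡ 4 + 1 (base 4). Lift 5: 6. −1: 5.
[2] 5 ≡ 5 (base 5). Lift 6: 6. −1: 5.
[3] 5 ≡ 5 (base 6). Lift 7: 5. −1: 4.

5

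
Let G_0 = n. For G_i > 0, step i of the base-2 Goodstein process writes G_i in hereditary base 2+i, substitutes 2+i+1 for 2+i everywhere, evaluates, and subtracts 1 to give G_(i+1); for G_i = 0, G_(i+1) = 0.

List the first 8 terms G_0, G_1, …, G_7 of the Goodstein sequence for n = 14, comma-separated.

14, 110, 1281, 18750, 326591, 5862840, 134404971, 3487116548

G_0 = 14. HB_2(14) = 2^(2 + 1) + 2^2 + 2. Bump = 111. G_1 = 110.
G_1 = 110. HB_3(110) = 3^(3 + 1) + 3^3 + 2. Bump = 1282. G_2 = 1281.
G_2 = 1281. HB_4(1281) = 4^(4 + 1) + 4^4 + 1. Bump = 18751. G_3 = 18750.
G_3 = 18750. HB_5(18750) = 5^(5 + 1) + 5^5. Bump = 326592. G_4 = 326591.
G_4 = 326591. HB_6(326591) = 6^(6 + 1) + 5·6^5 + 5·6^4 + 5·6^3 + 5·6^2 + 5·6 + 5. Bump = 5862841. G_5 = 5862840.
G_5 = 5862840. HB_7(5862840) = 7^(7 + 1) + 5·7^5 + 5·7^4 + 5·7^3 + 5·7^2 + 5·7 + 4. Bump = 134404972. G_6 = 134404971.
G_6 = 134404971. HB_8(134404971) = 8^(8 + 1) + 5·8^5 + 5·8^4 + 5·8^3 + 5·8^2 + 5·8 + 3. Bump = 3487116549. G_7 = 3487116548.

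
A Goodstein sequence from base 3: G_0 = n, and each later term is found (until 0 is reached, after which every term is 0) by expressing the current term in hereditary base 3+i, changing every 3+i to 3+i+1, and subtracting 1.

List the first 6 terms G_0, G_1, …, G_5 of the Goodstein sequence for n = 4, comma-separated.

[0] 4 ≡ 3 + 1 (base 3). Lift 4: 5. −1: 4.
[1] 4 ≡ 4 (base 4). Lift 5: 5. −1: 4.
[2] 4 ≡ 4 (base 5). Lift 6: 4. −1: 3.
[3] 3 ≡ 3 (base 6). Lift 7: 3. −1: 2.
[4] 2 ≡ 2 (base 7). Lift 8: 2. −1: 1.

4, 4, 4, 3, 2, 1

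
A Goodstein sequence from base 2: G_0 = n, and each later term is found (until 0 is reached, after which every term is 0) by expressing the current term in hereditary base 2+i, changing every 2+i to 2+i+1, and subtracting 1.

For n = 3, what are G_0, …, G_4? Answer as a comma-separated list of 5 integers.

G_0 = 3. HB_2(3) = 2 + 1. Bump = 4. G_1 = 3.
G_1 = 3. HB_3(3) = 3. Bump = 4. G_2 = 3.
G_2 = 3. HB_4(3) = 3. Bump = 3. G_3 = 2.
G_3 = 2. HB_5(2) = 2. Bump = 2. G_4 = 1.

3, 3, 3, 2, 1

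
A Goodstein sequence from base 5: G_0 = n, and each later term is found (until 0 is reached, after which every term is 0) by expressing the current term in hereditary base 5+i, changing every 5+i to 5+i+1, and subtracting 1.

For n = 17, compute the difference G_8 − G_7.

base 5: 17 = 3·5 + 2; at 6: 3·6 + 2 = 20; next = 19
base 6: 19 = 3·6 + 1; at 7: 3·7 + 1 = 22; next = 21
base 7: 21 = 3·7; at 8: 3·8 = 24; next = 23
base 8: 23 = 2·8 + 7; at 9: 2·9 + 7 = 25; next = 24
base 9: 24 = 2·9 + 6; at 10: 2·10 + 6 = 26; next = 25
base 10: 25 = 2·10 + 5; at 11: 2·11 + 5 = 27; next = 26
base 11: 26 = 2·11 + 4; at 12: 2·12 + 4 = 28; next = 27
base 12: 27 = 2·12 + 3; at 13: 2·13 + 3 = 29; next = 28

1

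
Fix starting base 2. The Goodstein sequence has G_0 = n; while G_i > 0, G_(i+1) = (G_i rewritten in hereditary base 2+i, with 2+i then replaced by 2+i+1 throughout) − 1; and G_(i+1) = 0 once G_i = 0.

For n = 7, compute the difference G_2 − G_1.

7 —HB2→ 2^2 + 2 + 1 —bump→ 3^3 + 3 + 1 = 31 —(−1)→ 30
30 —HB3→ 3^3 + 3 —bump→ 4^4 + 4 = 260 —(−1)→ 259

229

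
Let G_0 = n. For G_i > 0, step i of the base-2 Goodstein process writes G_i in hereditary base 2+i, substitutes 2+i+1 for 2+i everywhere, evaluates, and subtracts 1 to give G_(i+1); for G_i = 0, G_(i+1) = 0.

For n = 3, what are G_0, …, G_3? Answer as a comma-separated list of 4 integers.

3, 3, 3, 2

G_0 = 3. HB_2(3) = 2 + 1. Bump = 4. G_1 = 3.
G_1 = 3. HB_3(3) = 3. Bump = 4. G_2 = 3.
G_2 = 3. HB_4(3) = 3. Bump = 3. G_3 = 2.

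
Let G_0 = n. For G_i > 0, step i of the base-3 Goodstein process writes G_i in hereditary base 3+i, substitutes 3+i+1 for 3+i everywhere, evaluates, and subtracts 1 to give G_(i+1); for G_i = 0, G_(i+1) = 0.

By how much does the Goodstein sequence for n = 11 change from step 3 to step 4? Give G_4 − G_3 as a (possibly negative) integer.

[0] 11 ≡ 3^2 + 2 (base 3). Lift 4: 18. −1: 17.
[1] 17 ≡ 4^2 + 1 (base 4). Lift 5: 26. −1: 25.
[2] 25 ≡ 5^2 (base 5). Lift 6: 36. −1: 35.
[3] 35 ≡ 5·6 + 5 (base 6). Lift 7: 40. −1: 39.

4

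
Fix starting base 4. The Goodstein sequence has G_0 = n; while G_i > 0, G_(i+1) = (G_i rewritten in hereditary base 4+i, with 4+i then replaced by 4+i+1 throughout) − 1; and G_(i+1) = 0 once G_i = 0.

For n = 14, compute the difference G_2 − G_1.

step 0: 14 = 3·4 + 2; sub 5 for 4: 3·5 + 2; = 17; G_1 = 17−1 = 16
step 1: 16 = 3·5 + 1; sub 6 for 5: 3·6 + 1; = 19; G_2 = 19−1 = 18

2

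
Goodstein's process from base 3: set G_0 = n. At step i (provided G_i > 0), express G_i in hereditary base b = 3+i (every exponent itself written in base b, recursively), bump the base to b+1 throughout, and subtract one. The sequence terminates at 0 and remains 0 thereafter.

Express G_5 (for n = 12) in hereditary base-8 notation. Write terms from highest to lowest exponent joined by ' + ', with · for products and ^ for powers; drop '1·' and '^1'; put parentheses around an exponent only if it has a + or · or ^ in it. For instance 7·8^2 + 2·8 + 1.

7·8 + 7

[0] 12 ≡ 3^2 + 3 (base 3). Lift 4: 20. −1: 19.
[1] 19 ≡ 4^2 + 3 (base 4). Lift 5: 28. −1: 27.
[2] 27 ≡ 5^2 + 2 (base 5). Lift 6: 38. −1: 37.
[3] 37 ≡ 6^2 + 1 (base 6). Lift 7: 50. −1: 49.
[4] 49 ≡ 7^2 (base 7). Lift 8: 64. −1: 63.
[5] 63 ≡ 7·8 + 7 (base 8). Lift 9: 70. −1: 69.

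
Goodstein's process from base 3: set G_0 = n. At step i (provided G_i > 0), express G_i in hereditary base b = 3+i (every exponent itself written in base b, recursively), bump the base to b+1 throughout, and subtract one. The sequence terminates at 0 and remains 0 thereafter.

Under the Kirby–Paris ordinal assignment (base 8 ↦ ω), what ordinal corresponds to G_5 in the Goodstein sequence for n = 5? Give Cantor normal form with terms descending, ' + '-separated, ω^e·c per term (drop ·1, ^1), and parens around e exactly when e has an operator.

3

(0) 5|_3 = 3 + 2 ↦ 4 + 2|_4 = 6 ⇒ 5
(1) 5|_4 = 4 + 1 ↦ 5 + 1|_5 = 6 ⇒ 5
(2) 5|_5 = 5 ↦ 6|_6 = 6 ⇒ 5
(3) 5|_6 = 5 ↦ 5|_7 = 5 ⇒ 4
(4) 4|_7 = 4 ↦ 4|_8 = 4 ⇒ 3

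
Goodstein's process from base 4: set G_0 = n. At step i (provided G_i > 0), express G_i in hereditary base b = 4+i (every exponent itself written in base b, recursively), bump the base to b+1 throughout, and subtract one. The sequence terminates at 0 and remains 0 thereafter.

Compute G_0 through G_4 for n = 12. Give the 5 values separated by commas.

base 4: 12 = 3·4; at 5: 3·5 = 15; next = 14
base 5: 14 = 2·5 + 4; at 6: 2·6 + 4 = 16; next = 15
base 6: 15 = 2·6 + 3; at 7: 2·7 + 3 = 17; next = 16
base 7: 16 = 2·7 + 2; at 8: 2·8 + 2 = 18; next = 17

12, 14, 15, 16, 17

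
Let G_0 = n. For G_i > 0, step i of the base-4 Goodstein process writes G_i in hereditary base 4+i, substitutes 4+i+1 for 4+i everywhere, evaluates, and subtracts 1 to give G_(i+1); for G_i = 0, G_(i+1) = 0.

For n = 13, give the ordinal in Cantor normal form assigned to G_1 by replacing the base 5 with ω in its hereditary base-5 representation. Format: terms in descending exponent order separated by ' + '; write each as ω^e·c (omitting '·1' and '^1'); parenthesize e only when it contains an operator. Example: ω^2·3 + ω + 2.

ω·3

G_0 = 13. HB_4(13) = 3·4 + 1. Bump = 16. G_1 = 15.
G_1 = 15. HB_5(15) = 3·5. Bump = 18. G_2 = 17.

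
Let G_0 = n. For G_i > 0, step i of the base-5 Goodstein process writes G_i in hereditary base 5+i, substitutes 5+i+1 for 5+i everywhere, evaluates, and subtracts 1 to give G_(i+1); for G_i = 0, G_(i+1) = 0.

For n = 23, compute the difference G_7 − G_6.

G_0=23  [base 5] 4·5 + 3  →[5↦6]→  4·6 + 3 = 27  −1 ⇒ G_1=26
G_1=26  [base 6] 4·6 + 2  →[6↦7]→  4·7 + 2 = 30  −1 ⇒ G_2=29
G_2=29  [base 7] 4·7 + 1  →[7↦8]→  4·8 + 1 = 33  −1 ⇒ G_3=32
G_3=32  [base 8] 4·8  →[8↦9]→  4·9 = 36  −1 ⇒ G_4=35
G_4=35  [base 9] 3·9 + 8  →[9↦10]→  3·10 + 8 = 38  −1 ⇒ G_5=37
G_5=37  [base 10] 3·10 + 7  →[10↦11]→  3·11 + 7 = 40  −1 ⇒ G_6=39
G_6=39  [base 11] 3·11 + 6  →[11↦12]→  3·12 + 6 = 42  −1 ⇒ G_7=41

2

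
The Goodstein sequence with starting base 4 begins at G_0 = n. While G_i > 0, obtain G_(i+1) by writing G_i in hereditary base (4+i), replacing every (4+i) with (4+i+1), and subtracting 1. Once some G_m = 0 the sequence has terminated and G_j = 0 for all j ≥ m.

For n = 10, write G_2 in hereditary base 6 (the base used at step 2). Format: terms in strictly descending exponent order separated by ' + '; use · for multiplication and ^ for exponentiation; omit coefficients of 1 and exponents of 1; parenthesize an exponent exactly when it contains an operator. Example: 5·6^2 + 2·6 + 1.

G_0 = 10. HB_4(10) = 2·4 + 2. Bump = 12. G_1 = 11.
G_1 = 11. HB_5(11) = 2·5 + 1. Bump = 13. G_2 = 12.
G_2 = 12. HB_6(12) = 2·6. Bump = 14. G_3 = 13.

2·6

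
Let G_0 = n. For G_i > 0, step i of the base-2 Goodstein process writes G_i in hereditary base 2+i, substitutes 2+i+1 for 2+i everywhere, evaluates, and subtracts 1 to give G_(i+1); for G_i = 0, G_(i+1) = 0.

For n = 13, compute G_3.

16092

(0) 13|_2 = 2^(2 + 1) + 2^2 + 1 ↦ 3^(3 + 1) + 3^3 + 1|_3 = 109 ⇒ 108
(1) 108|_3 = 3^(3 + 1) + 3^3 ↦ 4^(4 + 1) + 4^4|_4 = 1280 ⇒ 1279
(2) 1279|_4 = 4^(4 + 1) + 3·4^3 + 3·4^2 + 3·4 + 3 ↦ 5^(5 + 1) + 3·5^3 + 3·5^2 + 3·5 + 3|_5 = 16093 ⇒ 16092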